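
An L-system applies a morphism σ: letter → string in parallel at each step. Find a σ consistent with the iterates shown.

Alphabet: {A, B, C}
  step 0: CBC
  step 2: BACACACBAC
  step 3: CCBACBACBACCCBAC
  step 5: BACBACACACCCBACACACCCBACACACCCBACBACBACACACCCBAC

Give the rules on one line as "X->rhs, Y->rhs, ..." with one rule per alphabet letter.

  step 2 ⇒ step 3: BACACACBAC ⇒ CC·B·AC·B·AC·B·AC·CC·B·AC
    A ↦ B
    B ↦ CC
    C ↦ AC

A->B, B->CC, C->AC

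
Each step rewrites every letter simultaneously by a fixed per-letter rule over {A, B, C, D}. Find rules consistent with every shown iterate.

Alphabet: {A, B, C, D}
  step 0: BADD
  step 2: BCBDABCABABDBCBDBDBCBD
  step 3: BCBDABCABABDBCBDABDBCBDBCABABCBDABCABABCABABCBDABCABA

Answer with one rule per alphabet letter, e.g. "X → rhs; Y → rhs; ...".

A->BD, B->BC, C->BDA, D->ABA

  step 2 ⇒ step 3: BCBDABCABABDBCBDBDBCBD ⇒ BC·BDA·BC·ABA·BD·BC·BDA·BD·BC·BD·BC·ABA·BC·BDA·BC·ABA·BC·ABA·BC·BDA·BC·ABA
    A ↦ BD
    B ↦ BC
    C ↦ BDA
    D ↦ ABA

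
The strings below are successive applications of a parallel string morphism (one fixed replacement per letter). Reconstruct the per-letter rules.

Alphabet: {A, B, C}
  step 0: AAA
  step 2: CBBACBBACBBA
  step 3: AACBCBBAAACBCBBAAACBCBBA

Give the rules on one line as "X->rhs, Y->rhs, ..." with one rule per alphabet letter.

A->BA, B->CB, C->AA

  step 2 ⇒ step 3: CBBACBBACBBA ⇒ AA·CB·CB·BA·AA·CB·CB·BA·AA·CB·CB·BA
    A ↦ BA
    B ↦ CB
    C ↦ AA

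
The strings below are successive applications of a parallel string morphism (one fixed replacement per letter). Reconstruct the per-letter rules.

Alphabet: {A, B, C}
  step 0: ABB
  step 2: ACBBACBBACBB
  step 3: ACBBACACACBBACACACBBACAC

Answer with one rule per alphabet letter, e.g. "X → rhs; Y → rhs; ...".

  step 2 ⇒ step 3: ACBBACBBACBB ⇒ AC·BB·AC·AC·AC·BB·AC·AC·AC·BB·AC·AC
    A ↦ AC
    B ↦ AC
    C ↦ BB

A->AC, B->AC, C->BB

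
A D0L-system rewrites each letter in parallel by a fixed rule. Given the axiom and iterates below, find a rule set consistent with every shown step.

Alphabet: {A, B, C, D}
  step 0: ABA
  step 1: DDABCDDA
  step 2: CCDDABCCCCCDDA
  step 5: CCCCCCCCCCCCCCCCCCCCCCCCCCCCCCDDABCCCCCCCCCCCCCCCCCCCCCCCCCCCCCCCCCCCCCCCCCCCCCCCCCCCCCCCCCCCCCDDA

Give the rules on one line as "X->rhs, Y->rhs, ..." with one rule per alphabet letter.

A->DDA, B->BC, C->CC, D->C

  step 1 ⇒ step 2: DDABCDDA ⇒ C·C·DDA·BC·CC·C·C·DDA
    A ↦ DDA
    B ↦ BC
    C ↦ CC
    D ↦ C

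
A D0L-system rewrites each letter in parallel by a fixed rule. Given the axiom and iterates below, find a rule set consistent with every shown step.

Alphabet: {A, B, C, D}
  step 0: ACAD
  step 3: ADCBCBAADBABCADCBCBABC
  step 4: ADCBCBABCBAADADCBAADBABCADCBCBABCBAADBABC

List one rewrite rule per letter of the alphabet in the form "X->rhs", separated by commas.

  step 3 ⇒ step 4: ADCBCBAADBABCADCBCBABC ⇒ AD·C·BC·BA·BC·BA·AD·AD·C·BA·AD·BA·BC·AD·C·BC·BA·BC·BA·AD·BA·BC
    A ↦ AD
    B ↦ BA
    C ↦ BC
    D ↦ C

A->AD, B->BA, C->BC, D->C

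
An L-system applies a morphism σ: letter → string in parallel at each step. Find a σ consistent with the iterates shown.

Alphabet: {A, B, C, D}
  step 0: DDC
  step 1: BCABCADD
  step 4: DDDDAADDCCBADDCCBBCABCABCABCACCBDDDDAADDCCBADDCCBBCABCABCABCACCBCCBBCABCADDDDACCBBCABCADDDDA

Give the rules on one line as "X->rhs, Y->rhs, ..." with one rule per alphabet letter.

  step 0 ⇒ step 1: DDC ⇒ BCA·BCA·DD
    C ↦ DD
    D ↦ BCA
    A ↦ CCB  (constrained at step 1)
    B ↦ A  (constrained at step 1)

A->CCB, B->A, C->DD, D->BCA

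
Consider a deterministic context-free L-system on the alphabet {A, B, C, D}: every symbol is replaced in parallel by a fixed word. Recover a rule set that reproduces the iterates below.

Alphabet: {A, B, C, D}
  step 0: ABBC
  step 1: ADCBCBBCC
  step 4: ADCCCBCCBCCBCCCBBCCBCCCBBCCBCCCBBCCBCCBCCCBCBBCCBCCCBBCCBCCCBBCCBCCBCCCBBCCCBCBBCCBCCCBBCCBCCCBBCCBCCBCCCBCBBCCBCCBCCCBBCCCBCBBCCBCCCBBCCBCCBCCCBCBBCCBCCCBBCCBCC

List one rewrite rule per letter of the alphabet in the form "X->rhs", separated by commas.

A->AD, B->CB, C->BCC, D->CCC

  step 0 ⇒ step 1: ABBC ⇒ AD·CB·CB·BCC
    A ↦ AD
    B ↦ CB
    C ↦ BCC
    D ↦ CCC  (constrained at step 1)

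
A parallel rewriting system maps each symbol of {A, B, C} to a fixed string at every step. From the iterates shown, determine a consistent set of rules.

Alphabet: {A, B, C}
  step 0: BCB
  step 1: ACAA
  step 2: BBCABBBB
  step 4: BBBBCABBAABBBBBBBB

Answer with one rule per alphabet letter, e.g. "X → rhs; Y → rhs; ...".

A->BB, B->A, C->CA

  step 1 ⇒ step 2: ACAA ⇒ BB·CA·BB·BB
    A ↦ BB
    C ↦ CA
  step 0 ⇒ step 1: BCB ⇒ A·CA·A
    B ↦ A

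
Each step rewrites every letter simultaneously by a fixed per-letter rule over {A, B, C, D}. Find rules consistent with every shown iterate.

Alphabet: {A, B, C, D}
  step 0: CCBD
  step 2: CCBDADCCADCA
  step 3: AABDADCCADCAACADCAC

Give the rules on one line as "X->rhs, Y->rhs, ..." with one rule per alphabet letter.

  step 2 ⇒ step 3: CCBDADCCADCA ⇒ A·A·BD·ADC·C·ADC·A·A·C·ADC·A·C
    A ↦ C
    B ↦ BD
    C ↦ A
    D ↦ ADC

A->C, B->BD, C->A, D->ADC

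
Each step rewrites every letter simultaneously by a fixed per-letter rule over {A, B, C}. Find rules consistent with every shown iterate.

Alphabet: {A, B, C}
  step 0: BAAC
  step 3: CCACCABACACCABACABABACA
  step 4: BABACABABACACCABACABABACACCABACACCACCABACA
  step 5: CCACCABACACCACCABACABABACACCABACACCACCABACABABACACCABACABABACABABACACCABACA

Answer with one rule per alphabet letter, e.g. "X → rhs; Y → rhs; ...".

  step 4 ⇒ step 5: BABACABABACACCABACABABACACCABACACCACCABACA ⇒ C·CA·C·CA·BA·CA·C·CA·C·CA·BA·CA·BA·BA·CA·C·CA·BA·CA·C·CA·C·CA·BA·CA·BA·BA·CA·C·CA·BA·CA·BA·BA·CA·BA·BA·CA·C·CA·BA·CA
    A ↦ CA
    B ↦ C
    C ↦ BA

A->CA, B->C, C->BA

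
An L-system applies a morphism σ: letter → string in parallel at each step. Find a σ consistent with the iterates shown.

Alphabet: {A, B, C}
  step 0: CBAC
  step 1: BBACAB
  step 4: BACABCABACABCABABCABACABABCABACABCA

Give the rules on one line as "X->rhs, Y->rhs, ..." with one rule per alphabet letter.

A->CA, B->BA, C->B

  step 0 ⇒ step 1: CBAC ⇒ B·BA·CA·B
    A ↦ CA
    B ↦ BA
    C ↦ B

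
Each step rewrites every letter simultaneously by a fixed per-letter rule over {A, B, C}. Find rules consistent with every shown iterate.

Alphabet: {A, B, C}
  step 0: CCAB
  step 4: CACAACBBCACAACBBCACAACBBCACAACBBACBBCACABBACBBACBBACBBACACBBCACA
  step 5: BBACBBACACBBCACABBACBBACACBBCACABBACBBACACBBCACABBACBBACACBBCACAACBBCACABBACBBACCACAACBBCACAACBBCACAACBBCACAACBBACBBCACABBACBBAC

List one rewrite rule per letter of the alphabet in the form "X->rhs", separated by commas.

  step 4 ⇒ step 5: CACAACBBCACAACBBCACAACBBCACAACBBACBBCACABBACBBACBBACBBACACBBCACA ⇒ BB·AC·BB·AC·AC·BB·CA·CA·BB·AC·BB·AC·AC·BB·CA·CA·BB·AC·BB·AC·AC·BB·CA·CA·BB·AC·BB·AC·AC·BB·CA·CA·AC·BB·CA·CA·BB·AC·BB·AC·CA·CA·AC·BB·CA·CA·AC·BB·CA·CA·AC·BB·CA·CA·AC·BB·AC·BB·CA·CA·BB·AC·BB·AC
    A ↦ AC
    B ↦ CA
    C ↦ BB

A->AC, B->CA, C->BB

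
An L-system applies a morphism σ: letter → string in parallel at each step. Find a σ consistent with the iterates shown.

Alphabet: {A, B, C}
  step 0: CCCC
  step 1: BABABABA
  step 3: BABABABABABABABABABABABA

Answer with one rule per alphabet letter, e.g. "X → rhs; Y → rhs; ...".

A->CC, B->C, C->BA

  step 0 ⇒ step 1: CCCC ⇒ BA·BA·BA·BA
    C ↦ BA
    A ↦ CC  (constrained at step 1)
    B ↦ C  (constrained at step 1)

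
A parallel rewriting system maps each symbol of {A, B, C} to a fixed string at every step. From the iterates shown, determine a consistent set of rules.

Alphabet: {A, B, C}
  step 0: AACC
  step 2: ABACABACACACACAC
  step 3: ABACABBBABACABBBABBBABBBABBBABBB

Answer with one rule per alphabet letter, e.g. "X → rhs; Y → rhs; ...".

A->AB, B->AC, C->BB

  step 2 ⇒ step 3: ABACABACACACACAC ⇒ AB·AC·AB·BB·AB·AC·AB·BB·AB·BB·AB·BB·AB·BB·AB·BB
    A ↦ AB
    B ↦ AC
    C ↦ BB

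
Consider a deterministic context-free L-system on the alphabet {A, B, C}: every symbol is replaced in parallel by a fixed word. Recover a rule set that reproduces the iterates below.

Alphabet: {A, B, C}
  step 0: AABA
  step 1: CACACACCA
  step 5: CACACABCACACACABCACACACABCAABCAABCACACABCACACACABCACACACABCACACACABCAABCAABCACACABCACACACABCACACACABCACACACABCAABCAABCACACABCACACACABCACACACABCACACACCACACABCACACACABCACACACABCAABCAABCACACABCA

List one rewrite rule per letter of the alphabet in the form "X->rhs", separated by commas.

  step 0 ⇒ step 1: AABA ⇒ CA·CA·CAC·CA
    A ↦ CA
    B ↦ CAC
    C ↦ AB  (constrained at step 1)

A->CA, B->CAC, C->AB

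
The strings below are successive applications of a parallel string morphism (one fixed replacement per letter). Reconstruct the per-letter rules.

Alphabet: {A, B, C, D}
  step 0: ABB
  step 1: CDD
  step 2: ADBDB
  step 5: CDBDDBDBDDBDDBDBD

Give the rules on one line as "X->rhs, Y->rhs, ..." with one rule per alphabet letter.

A->C, B->D, C->A, D->DB

  step 1 ⇒ step 2: CDD ⇒ A·DB·DB
    C ↦ A
    D ↦ DB
  step 0 ⇒ step 1: ABB ⇒ C·D·D
    A ↦ C
  step 0 ⇒ step 1: ABB ⇒ C·D·D
    B ↦ D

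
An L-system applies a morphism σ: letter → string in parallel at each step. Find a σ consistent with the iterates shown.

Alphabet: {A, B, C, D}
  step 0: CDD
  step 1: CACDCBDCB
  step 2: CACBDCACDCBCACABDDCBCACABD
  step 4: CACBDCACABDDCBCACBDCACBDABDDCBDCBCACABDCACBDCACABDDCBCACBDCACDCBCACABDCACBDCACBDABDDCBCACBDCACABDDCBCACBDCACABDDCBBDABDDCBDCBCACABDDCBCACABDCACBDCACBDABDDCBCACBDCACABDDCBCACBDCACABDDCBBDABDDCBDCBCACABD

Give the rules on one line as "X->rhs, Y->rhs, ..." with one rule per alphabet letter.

  step 1 ⇒ step 2: CACDCBDCB ⇒ CAC·BD·CAC·DCB·CAC·ABD·DCB·CAC·ABD
    A ↦ BD
    B ↦ ABD
    C ↦ CAC
    D ↦ DCB

A->BD, B->ABD, C->CAC, D->DCB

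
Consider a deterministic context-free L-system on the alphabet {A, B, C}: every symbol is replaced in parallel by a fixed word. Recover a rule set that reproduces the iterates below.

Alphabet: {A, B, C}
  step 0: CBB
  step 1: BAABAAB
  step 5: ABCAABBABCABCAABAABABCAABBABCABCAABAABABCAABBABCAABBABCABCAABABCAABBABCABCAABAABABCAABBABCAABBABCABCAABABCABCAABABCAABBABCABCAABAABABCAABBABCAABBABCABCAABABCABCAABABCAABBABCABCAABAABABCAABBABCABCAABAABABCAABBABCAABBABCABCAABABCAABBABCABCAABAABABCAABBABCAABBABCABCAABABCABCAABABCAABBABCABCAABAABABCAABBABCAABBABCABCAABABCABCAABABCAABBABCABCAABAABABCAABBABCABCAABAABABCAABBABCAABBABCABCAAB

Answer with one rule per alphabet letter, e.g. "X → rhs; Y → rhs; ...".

  step 0 ⇒ step 1: CBB ⇒ B·AAB·AAB
    B ↦ AAB
    C ↦ B
    A ↦ ABC  (constrained at step 1)

A->ABC, B->AAB, C->B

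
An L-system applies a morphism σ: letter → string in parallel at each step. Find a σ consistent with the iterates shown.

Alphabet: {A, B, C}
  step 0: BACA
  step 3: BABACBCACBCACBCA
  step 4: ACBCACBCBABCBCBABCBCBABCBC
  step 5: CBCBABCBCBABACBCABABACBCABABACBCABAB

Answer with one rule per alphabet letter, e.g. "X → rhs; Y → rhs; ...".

  step 4 ⇒ step 5: ACBCACBCBABCBCBABCBCBABCBC ⇒ CBC·B·A·B·CBC·B·A·B·A·CBC·A·B·A·B·A·CBC·A·B·A·B·A·CBC·A·B·A·B
    A ↦ CBC
    B ↦ A
    C ↦ B

A->CBC, B->A, C->B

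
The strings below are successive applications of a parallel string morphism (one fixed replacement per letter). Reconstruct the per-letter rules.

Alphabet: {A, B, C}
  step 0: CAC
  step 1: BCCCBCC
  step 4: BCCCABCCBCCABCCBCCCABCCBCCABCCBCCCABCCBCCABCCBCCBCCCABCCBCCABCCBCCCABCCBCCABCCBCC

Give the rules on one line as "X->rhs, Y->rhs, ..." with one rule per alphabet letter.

A->C, B->A, C->BCC

  step 0 ⇒ step 1: CAC ⇒ BCC·C·BCC
    A ↦ C
    C ↦ BCC
    B ↦ A  (constrained at step 1)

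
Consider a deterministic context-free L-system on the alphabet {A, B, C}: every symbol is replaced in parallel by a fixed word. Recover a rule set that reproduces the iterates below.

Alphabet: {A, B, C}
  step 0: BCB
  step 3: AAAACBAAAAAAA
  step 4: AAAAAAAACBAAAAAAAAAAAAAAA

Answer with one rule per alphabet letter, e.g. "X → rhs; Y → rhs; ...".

  step 3 ⇒ step 4: AAAACBAAAAAAA ⇒ AA·AA·AA·AA·CB·A·AA·AA·AA·AA·AA·AA·AA
    A ↦ AA
    B ↦ A
    C ↦ CB

A->AA, B->A, C->CB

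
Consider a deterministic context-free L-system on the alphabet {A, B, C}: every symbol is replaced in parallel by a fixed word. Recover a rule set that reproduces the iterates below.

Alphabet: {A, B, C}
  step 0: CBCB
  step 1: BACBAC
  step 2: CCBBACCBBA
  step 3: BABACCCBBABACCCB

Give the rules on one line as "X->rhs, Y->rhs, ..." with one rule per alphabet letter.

A->CB, B->C, C->BA

  step 2 ⇒ step 3: CCBBACCBBA ⇒ BA·BA·C·C·CB·BA·BA·C·C·CB
    A ↦ CB
    B ↦ C
    C ↦ BA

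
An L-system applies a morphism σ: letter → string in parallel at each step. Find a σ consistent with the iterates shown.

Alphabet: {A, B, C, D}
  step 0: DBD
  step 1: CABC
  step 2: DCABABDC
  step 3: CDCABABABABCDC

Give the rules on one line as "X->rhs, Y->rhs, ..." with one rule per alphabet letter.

A->AB, B->AB, C->DC, D->C

  step 2 ⇒ step 3: DCABABDC ⇒ C·DC·AB·AB·AB·AB·C·DC
    A ↦ AB
    B ↦ AB
    C ↦ DC
    D ↦ C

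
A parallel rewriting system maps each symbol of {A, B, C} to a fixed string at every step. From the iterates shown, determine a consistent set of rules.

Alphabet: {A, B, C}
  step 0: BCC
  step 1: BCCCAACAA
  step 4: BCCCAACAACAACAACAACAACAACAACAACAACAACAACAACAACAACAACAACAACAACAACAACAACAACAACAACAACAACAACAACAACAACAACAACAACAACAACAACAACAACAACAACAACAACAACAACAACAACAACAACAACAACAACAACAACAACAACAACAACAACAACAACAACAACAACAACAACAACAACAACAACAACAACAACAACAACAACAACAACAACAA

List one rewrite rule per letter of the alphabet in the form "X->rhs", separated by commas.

  step 0 ⇒ step 1: BCC ⇒ BCC·CAA·CAA
    B ↦ BCC
    C ↦ CAA
    A ↦ CAA  (constrained at step 1)

A->CAA, B->BCC, C->CAA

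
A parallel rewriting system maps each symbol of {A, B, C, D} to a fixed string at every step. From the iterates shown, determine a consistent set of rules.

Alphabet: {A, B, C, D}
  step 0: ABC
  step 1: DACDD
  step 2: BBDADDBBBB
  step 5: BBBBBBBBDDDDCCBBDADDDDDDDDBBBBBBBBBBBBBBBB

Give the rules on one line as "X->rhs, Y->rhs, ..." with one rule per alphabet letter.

  step 1 ⇒ step 2: DACDD ⇒ BB·DA·DD·BB·BB
    A ↦ DA
    C ↦ DD
    D ↦ BB
  step 0 ⇒ step 1: ABC ⇒ DA·C·DD
    B ↦ C

A->DA, B->C, C->DD, D->BB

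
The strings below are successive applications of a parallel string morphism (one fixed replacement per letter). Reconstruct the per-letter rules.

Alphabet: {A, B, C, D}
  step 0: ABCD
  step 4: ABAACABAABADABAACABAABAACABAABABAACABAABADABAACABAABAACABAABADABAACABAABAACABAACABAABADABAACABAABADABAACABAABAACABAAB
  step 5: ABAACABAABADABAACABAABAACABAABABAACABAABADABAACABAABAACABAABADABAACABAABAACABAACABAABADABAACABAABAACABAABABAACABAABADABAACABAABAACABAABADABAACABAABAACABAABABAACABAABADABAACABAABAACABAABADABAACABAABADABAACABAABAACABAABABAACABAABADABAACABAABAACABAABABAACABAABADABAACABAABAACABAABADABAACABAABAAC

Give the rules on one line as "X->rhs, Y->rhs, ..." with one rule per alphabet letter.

  step 4 ⇒ step 5: ABAACABAABADABAACABAABAACABAABABAACABAABADABAACABAABAACABAABADABAACABAABAACABAACABAABADABAACABAABADABAACABAABAACABAAB ⇒ ABA·AC·ABA·ABA·D·ABA·AC·ABA·ABA·AC·ABA·AB·ABA·AC·ABA·ABA·D·ABA·AC·ABA·ABA·AC·ABA·ABA·D·ABA·AC·ABA·ABA·AC·ABA·AC·ABA·ABA·D·ABA·AC·ABA·ABA·AC·ABA·AB·ABA·AC·ABA·ABA·D·ABA·AC·ABA·ABA·AC·ABA·ABA·D·ABA·AC·ABA·ABA·AC·ABA·AB·ABA·AC·ABA·ABA·D·ABA·AC·ABA·ABA·AC·ABA·ABA·D·ABA·AC·ABA·ABA·D·ABA·AC·ABA·ABA·AC·ABA·AB·ABA·AC·ABA·ABA·D·ABA·AC·ABA·ABA·AC·ABA·AB·ABA·AC·ABA·ABA·D·ABA·AC·ABA·ABA·AC·ABA·ABA·D·ABA·AC·ABA·ABA·AC
    A ↦ ABA
    B ↦ AC
    C ↦ D
    D ↦ AB

A->ABA, B->AC, C->D, D->AB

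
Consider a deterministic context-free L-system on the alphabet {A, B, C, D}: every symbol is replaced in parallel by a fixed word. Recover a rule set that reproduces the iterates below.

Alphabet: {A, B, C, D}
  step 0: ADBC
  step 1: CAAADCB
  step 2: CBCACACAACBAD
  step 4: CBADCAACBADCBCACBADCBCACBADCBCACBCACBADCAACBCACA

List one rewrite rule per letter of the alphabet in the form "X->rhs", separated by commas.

A->CA, B->AD, C->CB, D->A

  step 1 ⇒ step 2: CAAADCB ⇒ CB·CA·CA·CA·A·CB·AD
    A ↦ CA
    B ↦ AD
    C ↦ CB
    D ↦ A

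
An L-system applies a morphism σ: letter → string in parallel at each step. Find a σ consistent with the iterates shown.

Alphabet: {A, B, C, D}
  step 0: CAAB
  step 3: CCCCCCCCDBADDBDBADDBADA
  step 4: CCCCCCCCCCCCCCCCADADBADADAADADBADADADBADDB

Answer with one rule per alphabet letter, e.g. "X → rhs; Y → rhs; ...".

A->DB, B->A, C->CC, D->AD

  step 3 ⇒ step 4: CCCCCCCCDBADDBDBADDBADA ⇒ CC·CC·CC·CC·CC·CC·CC·CC·AD·A·DB·AD·AD·A·AD·A·DB·AD·AD·A·DB·AD·DB
    A ↦ DB
    B ↦ A
    C ↦ CC
    D ↦ AD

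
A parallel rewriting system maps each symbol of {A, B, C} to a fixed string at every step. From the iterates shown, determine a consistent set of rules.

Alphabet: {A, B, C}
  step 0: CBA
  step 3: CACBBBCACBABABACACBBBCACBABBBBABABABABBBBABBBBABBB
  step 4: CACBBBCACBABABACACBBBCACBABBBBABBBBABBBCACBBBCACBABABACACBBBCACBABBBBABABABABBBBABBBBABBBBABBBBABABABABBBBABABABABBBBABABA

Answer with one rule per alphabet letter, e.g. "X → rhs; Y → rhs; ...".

A->BBB, B->BA, C->CAC

  step 3 ⇒ step 4: CACBBBCACBABABACACBBBCACBABBBBABABABABBBBABBBBABBB ⇒ CAC·BBB·CAC·BA·BA·BA·CAC·BBB·CAC·BA·BBB·BA·BBB·BA·BBB·CAC·BBB·CAC·BA·BA·BA·CAC·BBB·CAC·BA·BBB·BA·BA·BA·BA·BBB·BA·BBB·BA·BBB·BA·BBB·BA·BA·BA·BA·BBB·BA·BA·BA·BA·BBB·BA·BA·BA
    A ↦ BBB
    B ↦ BA
    C ↦ CAC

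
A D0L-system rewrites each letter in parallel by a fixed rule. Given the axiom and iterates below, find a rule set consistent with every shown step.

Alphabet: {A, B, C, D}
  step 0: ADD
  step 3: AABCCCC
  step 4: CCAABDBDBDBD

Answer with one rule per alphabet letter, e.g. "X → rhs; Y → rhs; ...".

A->C, B->AA, C->BD, D->B

  step 3 ⇒ step 4: AABCCCC ⇒ C·C·AA·BD·BD·BD·BD
    A ↦ C
    B ↦ AA
    C ↦ BD
    D ↦ B  (constrained at step 0)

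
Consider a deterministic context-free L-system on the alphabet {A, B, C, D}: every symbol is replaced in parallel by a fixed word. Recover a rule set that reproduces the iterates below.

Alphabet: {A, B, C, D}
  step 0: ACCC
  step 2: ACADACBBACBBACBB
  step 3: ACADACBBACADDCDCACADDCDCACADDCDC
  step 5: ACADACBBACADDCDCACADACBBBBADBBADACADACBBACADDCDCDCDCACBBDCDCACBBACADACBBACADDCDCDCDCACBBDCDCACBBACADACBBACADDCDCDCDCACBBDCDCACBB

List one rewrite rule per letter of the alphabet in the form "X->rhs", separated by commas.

  step 2 ⇒ step 3: ACADACBBACBBACBB ⇒ AC·AD·AC·BB·AC·AD·DC·DC·AC·AD·DC·DC·AC·AD·DC·DC
    A ↦ AC
    B ↦ DC
    C ↦ AD
    D ↦ BB

A->AC, B->DC, C->AD, D->BB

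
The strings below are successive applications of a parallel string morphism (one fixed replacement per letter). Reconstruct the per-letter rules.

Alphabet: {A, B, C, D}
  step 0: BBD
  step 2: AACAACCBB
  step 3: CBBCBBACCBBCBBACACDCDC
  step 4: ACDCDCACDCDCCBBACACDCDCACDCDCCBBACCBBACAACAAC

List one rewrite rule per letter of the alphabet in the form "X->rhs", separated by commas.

  step 3 ⇒ step 4: CBBCBBACCBBCBBACACDCDC ⇒ AC·DC·DC·AC·DC·DC·CBB·AC·AC·DC·DC·AC·DC·DC·CBB·AC·CBB·AC·A·AC·A·AC
    A ↦ CBB
    B ↦ DC
    C ↦ AC
    D ↦ A

A->CBB, B->DC, C->AC, D->A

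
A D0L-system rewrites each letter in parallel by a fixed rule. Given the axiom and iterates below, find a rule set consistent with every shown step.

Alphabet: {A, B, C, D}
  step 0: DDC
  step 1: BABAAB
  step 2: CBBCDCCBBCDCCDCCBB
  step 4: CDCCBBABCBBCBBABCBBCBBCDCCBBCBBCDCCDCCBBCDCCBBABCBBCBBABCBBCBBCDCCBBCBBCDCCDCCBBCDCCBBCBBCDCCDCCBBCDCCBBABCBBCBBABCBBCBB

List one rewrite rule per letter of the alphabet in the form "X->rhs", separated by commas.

A->CDC, B->CBB, C->AB, D->BA

  step 1 ⇒ step 2: BABAAB ⇒ CBB·CDC·CBB·CDC·CDC·CBB
    A ↦ CDC
    B ↦ CBB
  step 0 ⇒ step 1: DDC ⇒ BA·BA·AB
    C ↦ AB
  step 0 ⇒ step 1: DDC ⇒ BA·BA·AB
    D ↦ BA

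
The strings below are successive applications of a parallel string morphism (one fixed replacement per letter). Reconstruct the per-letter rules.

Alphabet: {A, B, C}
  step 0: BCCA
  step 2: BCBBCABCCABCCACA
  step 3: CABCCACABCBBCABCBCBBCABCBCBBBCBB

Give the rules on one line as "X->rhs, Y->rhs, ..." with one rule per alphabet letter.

  step 2 ⇒ step 3: BCBBCABCCABCCACA ⇒ CA·BC·CA·CA·BC·BB·CA·BC·BC·BB·CA·BC·BC·BB·BC·BB
    A ↦ BB
    B ↦ CA
    C ↦ BC

A->BB, B->CA, C->BC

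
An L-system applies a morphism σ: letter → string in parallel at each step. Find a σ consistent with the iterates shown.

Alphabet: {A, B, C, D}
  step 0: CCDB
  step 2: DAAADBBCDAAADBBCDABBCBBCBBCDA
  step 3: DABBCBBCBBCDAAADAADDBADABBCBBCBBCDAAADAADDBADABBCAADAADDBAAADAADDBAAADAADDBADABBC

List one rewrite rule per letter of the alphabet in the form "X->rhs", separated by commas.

  step 2 ⇒ step 3: DAAADBBCDAAADBBCDABBCBBCBBCDA ⇒ DA·BBC·BBC·BBC·DA·AAD·AAD·DBA·DA·BBC·BBC·BBC·DA·AAD·AAD·DBA·DA·BBC·AAD·AAD·DBA·AAD·AAD·DBA·AAD·AAD·DBA·DA·BBC
    A ↦ BBC
    B ↦ AAD
    C ↦ DBA
    D ↦ DA

A->BBC, B->AAD, C->DBA, D->DA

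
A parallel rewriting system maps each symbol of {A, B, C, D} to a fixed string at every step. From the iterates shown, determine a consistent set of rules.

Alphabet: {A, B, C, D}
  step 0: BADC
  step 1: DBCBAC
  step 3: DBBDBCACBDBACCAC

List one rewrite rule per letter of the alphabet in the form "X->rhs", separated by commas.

A->C, B->DB, C->AC, D->B

  step 0 ⇒ step 1: BADC ⇒ DB·C·B·AC
    A ↦ C
    B ↦ DB
    C ↦ AC
    D ↦ B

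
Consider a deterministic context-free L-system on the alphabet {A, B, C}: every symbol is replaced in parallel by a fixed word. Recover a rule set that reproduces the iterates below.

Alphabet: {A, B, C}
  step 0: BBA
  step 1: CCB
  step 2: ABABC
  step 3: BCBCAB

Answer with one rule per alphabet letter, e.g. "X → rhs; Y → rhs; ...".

A->B, B->C, C->AB

  step 2 ⇒ step 3: ABABC ⇒ B·C·B·C·AB
    A ↦ B
    B ↦ C
    C ↦ AB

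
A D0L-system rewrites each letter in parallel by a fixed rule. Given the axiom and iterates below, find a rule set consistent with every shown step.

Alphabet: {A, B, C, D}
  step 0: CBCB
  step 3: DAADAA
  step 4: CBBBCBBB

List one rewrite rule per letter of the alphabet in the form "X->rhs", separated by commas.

A->B, B->A, C->D, D->CB

  step 3 ⇒ step 4: DAADAA ⇒ CB·B·B·CB·B·B
    A ↦ B
    D ↦ CB
    B ↦ A  (constrained at step 0)
    C ↦ D  (constrained at step 0)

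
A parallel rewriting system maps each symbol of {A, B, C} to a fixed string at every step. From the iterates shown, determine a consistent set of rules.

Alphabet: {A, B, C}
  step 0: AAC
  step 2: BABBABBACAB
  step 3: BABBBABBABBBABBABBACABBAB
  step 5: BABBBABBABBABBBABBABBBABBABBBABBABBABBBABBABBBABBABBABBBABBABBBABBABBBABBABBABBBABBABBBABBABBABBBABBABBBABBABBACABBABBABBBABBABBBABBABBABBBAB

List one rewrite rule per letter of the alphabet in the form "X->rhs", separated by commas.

  step 2 ⇒ step 3: BABBABBACAB ⇒ BAB·B·BAB·BAB·B·BAB·BAB·B·ACA·B·BAB
    A ↦ B
    B ↦ BAB
    C ↦ ACA

A->B, B->BAB, C->ACA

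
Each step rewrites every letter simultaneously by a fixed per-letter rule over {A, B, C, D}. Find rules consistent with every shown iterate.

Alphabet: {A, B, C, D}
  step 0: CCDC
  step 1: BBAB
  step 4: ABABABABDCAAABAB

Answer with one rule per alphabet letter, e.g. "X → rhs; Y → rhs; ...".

  step 0 ⇒ step 1: CCDC ⇒ B·B·A·B
    C ↦ B
    D ↦ A
    A ↦ DC  (constrained at step 1)
    B ↦ AA  (constrained at step 1)

A->DC, B->AA, C->B, D->A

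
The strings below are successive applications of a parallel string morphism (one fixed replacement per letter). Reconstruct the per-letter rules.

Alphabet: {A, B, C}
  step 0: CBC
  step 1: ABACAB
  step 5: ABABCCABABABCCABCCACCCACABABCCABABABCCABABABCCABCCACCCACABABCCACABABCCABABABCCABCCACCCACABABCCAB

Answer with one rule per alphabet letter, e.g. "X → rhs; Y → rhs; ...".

A->CC, B->AC, C->AB

  step 0 ⇒ step 1: CBC ⇒ AB·AC·AB
    B ↦ AC
    C ↦ AB
    A ↦ CC  (constrained at step 1)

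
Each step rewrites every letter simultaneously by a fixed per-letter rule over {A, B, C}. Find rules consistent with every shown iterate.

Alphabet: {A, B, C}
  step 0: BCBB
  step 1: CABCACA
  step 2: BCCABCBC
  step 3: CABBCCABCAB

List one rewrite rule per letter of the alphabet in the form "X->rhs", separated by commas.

A->C, B->CA, C->B

  step 2 ⇒ step 3: BCCABCBC ⇒ CA·B·B·C·CA·B·CA·B
    A ↦ C
    B ↦ CA
    C ↦ B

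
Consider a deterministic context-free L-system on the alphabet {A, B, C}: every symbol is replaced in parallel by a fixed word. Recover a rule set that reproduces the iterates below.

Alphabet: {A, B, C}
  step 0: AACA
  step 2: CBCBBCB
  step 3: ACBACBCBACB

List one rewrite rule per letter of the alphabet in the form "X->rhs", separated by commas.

  step 2 ⇒ step 3: CBCBBCB ⇒ A·CB·A·CB·CB·A·CB
    B ↦ CB
    C ↦ A
    A ↦ B  (constrained at step 0)

A->B, B->CB, C->A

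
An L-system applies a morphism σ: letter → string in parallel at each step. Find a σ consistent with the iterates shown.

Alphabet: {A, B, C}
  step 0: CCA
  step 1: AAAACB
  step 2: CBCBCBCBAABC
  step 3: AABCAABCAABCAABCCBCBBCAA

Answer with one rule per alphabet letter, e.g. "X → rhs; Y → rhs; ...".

  step 2 ⇒ step 3: CBCBCBCBAABC ⇒ AA·BC·AA·BC·AA·BC·AA·BC·CB·CB·BC·AA
    A ↦ CB
    B ↦ BC
    C ↦ AA

A->CB, B->BC, C->AA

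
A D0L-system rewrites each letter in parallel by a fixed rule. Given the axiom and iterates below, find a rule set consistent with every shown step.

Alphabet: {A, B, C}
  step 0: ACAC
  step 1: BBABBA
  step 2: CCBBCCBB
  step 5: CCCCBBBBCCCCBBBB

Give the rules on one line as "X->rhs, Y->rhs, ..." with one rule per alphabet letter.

A->BB, B->C, C->A

  step 1 ⇒ step 2: BBABBA ⇒ C·C·BB·C·C·BB
    A ↦ BB
    B ↦ C
  step 0 ⇒ step 1: ACAC ⇒ BB·A·BB·A
    C ↦ A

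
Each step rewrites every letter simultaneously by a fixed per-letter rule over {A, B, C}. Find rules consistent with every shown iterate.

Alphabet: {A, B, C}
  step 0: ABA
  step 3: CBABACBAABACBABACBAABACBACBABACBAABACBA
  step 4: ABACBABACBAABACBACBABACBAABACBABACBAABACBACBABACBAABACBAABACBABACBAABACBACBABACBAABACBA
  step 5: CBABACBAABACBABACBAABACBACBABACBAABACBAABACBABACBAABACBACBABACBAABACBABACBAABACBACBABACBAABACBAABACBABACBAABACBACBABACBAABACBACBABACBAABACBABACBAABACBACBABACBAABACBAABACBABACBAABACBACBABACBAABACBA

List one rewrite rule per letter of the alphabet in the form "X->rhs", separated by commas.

  step 4 ⇒ step 5: ABACBABACBAABACBACBABACBAABACBABACBAABACBACBABACBAABACBAABACBABACBAABACBACBABACBAABACBA ⇒ CBA·BA·CBA·A·BA·CBA·BA·CBA·A·BA·CBA·CBA·BA·CBA·A·BA·CBA·A·BA·CBA·BA·CBA·A·BA·CBA·CBA·BA·CBA·A·BA·CBA·BA·CBA·A·BA·CBA·CBA·BA·CBA·A·BA·CBA·A·BA·CBA·BA·CBA·A·BA·CBA·CBA·BA·CBA·A·BA·CBA·CBA·BA·CBA·A·BA·CBA·BA·CBA·A·BA·CBA·CBA·BA·CBA·A·BA·CBA·A·BA·CBA·BA·CBA·A·BA·CBA·CBA·BA·CBA·A·BA·CBA
    A ↦ CBA
    B ↦ BA
    C ↦ A

A->CBA, B->BA, C->A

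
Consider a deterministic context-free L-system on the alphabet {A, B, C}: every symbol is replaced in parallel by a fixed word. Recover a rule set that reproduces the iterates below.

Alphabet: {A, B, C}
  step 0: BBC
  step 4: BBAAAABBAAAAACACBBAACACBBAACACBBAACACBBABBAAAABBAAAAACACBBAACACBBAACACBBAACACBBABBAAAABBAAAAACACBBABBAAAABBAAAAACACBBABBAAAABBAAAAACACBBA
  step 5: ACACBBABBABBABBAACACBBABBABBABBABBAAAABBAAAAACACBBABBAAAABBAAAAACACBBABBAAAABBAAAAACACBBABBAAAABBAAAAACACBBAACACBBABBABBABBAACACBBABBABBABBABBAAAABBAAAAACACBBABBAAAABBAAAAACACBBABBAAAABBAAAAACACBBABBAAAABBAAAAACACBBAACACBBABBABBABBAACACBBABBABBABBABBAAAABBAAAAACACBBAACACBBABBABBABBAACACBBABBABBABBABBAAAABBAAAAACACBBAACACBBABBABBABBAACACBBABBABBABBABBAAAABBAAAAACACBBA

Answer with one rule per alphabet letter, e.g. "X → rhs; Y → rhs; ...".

A->BBA, B->AC, C->AAA

  step 4 ⇒ step 5: BBAAAABBAAAAACACBBAACACBBAACACBBAACACBBABBAAAABBAAAAACACBBAACACBBAACACBBAACACBBABBAAAABBAAAAACACBBABBAAAABBAAAAACACBBABBAAAABBAAAAACACBBA ⇒ AC·AC·BBA·BBA·BBA·BBA·AC·AC·BBA·BBA·BBA·BBA·BBA·AAA·BBA·AAA·AC·AC·BBA·BBA·AAA·BBA·AAA·AC·AC·BBA·BBA·AAA·BBA·AAA·AC·AC·BBA·BBA·AAA·BBA·AAA·AC·AC·BBA·AC·AC·BBA·BBA·BBA·BBA·AC·AC·BBA·BBA·BBA·BBA·BBA·AAA·BBA·AAA·AC·AC·BBA·BBA·AAA·BBA·AAA·AC·AC·BBA·BBA·AAA·BBA·AAA·AC·AC·BBA·BBA·AAA·BBA·AAA·AC·AC·BBA·AC·AC·BBA·BBA·BBA·BBA·AC·AC·BBA·BBA·BBA·BBA·BBA·AAA·BBA·AAA·AC·AC·BBA·AC·AC·BBA·BBA·BBA·BBA·AC·AC·BBA·BBA·BBA·BBA·BBA·AAA·BBA·AAA·AC·AC·BBA·AC·AC·BBA·BBA·BBA·BBA·AC·AC·BBA·BBA·BBA·BBA·BBA·AAA·BBA·AAA·AC·AC·BBA
    A ↦ BBA
    B ↦ AC
    C ↦ AAA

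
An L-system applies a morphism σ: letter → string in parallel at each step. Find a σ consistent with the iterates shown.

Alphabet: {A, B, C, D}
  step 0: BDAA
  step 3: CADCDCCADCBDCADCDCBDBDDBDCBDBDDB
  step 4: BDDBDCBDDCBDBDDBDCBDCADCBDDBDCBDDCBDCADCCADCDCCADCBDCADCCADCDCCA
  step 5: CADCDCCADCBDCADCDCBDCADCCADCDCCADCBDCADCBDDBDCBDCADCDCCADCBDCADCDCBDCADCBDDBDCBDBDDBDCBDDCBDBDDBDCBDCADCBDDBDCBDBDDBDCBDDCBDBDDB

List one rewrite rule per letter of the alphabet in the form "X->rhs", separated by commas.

  step 4 ⇒ step 5: BDDBDCBDDCBDBDDBDCBDCADCBDDBDCBDDCBDCADCCADCDCCADCBDCADCCADCDCCA ⇒ CA·DC·DC·CA·DC·BD·CA·DC·DC·BD·CA·DC·CA·DC·DC·CA·DC·BD·CA·DC·BD·DB·DC·BD·CA·DC·DC·CA·DC·BD·CA·DC·DC·BD·CA·DC·BD·DB·DC·BD·BD·DB·DC·BD·DC·BD·BD·DB·DC·BD·CA·DC·BD·DB·DC·BD·BD·DB·DC·BD·DC·BD·BD·DB
    A ↦ DB
    B ↦ CA
    C ↦ BD
    D ↦ DC

A->DB, B->CA, C->BD, D->DC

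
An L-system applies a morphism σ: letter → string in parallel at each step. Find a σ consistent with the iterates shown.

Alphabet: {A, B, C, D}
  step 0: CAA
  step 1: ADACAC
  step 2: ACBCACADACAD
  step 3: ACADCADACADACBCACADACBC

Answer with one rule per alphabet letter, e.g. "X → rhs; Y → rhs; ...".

A->AC, B->C, C->AD, D->BC

  step 2 ⇒ step 3: ACBCACADACAD ⇒ AC·AD·C·AD·AC·AD·AC·BC·AC·AD·AC·BC
    A ↦ AC
    B ↦ C
    C ↦ AD
    D ↦ BC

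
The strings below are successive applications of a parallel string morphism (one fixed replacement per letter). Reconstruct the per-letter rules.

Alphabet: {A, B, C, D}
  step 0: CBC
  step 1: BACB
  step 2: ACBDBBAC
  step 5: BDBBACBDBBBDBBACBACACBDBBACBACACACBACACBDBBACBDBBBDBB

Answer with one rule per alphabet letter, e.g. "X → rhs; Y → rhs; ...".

A->BDB, B->AC, C->B, D->B

  step 1 ⇒ step 2: BACB ⇒ AC·BDB·B·AC
    A ↦ BDB
    B ↦ AC
    C ↦ B
    D ↦ B  (constrained at step 2)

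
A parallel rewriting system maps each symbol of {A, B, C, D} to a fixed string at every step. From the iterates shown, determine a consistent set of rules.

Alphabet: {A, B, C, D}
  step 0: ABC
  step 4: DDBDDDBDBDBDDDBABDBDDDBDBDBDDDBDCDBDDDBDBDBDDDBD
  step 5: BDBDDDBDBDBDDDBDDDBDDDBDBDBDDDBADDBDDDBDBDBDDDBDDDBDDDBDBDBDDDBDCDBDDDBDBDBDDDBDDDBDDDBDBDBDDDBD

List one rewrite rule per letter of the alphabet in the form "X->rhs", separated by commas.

A->BA, B->DD, C->CD, D->BD

  step 4 ⇒ step 5: DDBDDDBDBDBDDDBABDBDDDBDBDBDDDBDCDBDDDBDBDBDDDBD ⇒ BD·BD·DD·BD·BD·BD·DD·BD·DD·BD·DD·BD·BD·BD·DD·BA·DD·BD·DD·BD·BD·BD·DD·BD·DD·BD·DD·BD·BD·BD·DD·BD·CD·BD·DD·BD·BD·BD·DD·BD·DD·BD·DD·BD·BD·BD·DD·BD
    A ↦ BA
    B ↦ DD
    C ↦ CD
    D ↦ BD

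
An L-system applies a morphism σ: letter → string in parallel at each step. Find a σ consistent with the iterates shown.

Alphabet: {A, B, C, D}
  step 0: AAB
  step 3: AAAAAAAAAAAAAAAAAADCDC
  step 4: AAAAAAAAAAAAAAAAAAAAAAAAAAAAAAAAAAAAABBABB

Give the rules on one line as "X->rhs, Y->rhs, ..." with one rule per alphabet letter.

  step 3 ⇒ step 4: AAAAAAAAAAAAAAAAAADCDC ⇒ AA·AA·AA·AA·AA·AA·AA·AA·AA·AA·AA·AA·AA·AA·AA·AA·AA·AA·A·BB·A·BB
    A ↦ AA
    C ↦ BB
    D ↦ A
    B ↦ DC  (constrained at step 0)

A->AA, B->DC, C->BB, D->A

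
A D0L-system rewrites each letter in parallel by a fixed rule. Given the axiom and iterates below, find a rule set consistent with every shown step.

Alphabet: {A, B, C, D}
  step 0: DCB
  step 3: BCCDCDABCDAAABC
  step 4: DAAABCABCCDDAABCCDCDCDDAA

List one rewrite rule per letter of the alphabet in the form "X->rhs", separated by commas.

A->CD, B->DA, C->A, D->BC

  step 3 ⇒ step 4: BCCDCDABCDAAABC ⇒ DA·A·A·BC·A·BC·CD·DA·A·BC·CD·CD·CD·DA·A
    A ↦ CD
    B ↦ DA
    C ↦ A
    D ↦ BC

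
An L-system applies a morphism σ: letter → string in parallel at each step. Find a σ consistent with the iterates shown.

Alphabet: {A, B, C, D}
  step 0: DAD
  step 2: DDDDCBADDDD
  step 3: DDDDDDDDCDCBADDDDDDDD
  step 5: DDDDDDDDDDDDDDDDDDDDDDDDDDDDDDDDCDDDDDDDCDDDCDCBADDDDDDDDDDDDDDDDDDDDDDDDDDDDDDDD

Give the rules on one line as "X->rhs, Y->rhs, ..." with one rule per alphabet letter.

  step 2 ⇒ step 3: DDDDCBADDDD ⇒ DD·DD·DD·DD·CD·C·BA·DD·DD·DD·DD
    A ↦ BA
    B ↦ C
    C ↦ CD
    D ↦ DD

A->BA, B->C, C->CD, D->DD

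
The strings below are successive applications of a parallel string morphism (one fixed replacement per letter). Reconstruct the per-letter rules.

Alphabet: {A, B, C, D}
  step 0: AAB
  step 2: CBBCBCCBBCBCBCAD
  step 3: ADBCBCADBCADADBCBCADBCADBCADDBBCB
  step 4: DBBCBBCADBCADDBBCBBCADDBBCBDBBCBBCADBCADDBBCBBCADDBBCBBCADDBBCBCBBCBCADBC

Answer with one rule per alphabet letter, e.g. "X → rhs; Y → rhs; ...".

A->DBB, B->BC, C->AD, D->CB

  step 3 ⇒ step 4: ADBCBCADBCADADBCBCADBCADBCADDBBCB ⇒ DBB·CB·BC·AD·BC·AD·DBB·CB·BC·AD·DBB·CB·DBB·CB·BC·AD·BC·AD·DBB·CB·BC·AD·DBB·CB·BC·AD·DBB·CB·CB·BC·BC·AD·BC
    A ↦ DBB
    B ↦ BC
    C ↦ AD
    D ↦ CB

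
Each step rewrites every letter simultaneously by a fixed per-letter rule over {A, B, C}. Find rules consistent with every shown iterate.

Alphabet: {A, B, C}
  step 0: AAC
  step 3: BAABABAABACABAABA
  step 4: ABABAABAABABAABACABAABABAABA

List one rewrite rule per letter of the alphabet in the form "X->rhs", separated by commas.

  step 3 ⇒ step 4: BAABABAABACABAABA ⇒ A·BA·BA·A·BA·A·BA·BA·A·BA·CA·BA·A·BA·BA·A·BA
    A ↦ BA
    B ↦ A
    C ↦ CA

A->BA, B->A, C->CA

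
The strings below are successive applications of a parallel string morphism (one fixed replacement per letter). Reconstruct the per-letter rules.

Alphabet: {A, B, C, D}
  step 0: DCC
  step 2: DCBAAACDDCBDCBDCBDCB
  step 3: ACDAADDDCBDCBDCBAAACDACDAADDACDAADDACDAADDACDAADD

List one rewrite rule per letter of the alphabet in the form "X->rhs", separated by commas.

A->DCB, B->DD, C->AA, D->ACD

  step 2 ⇒ step 3: DCBAAACDDCBDCBDCBDCB ⇒ ACD·AA·DD·DCB·DCB·DCB·AA·ACD·ACD·AA·DD·ACD·AA·DD·ACD·AA·DD·ACD·AA·DD
    A ↦ DCB
    B ↦ DD
    C ↦ AA
    D ↦ ACD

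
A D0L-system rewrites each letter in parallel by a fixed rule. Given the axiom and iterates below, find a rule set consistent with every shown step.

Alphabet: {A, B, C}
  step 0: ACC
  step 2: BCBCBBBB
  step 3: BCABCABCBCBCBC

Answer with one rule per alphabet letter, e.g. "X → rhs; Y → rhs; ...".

A->BB, B->BC, C->A

  step 2 ⇒ step 3: BCBCBBBB ⇒ BC·A·BC·A·BC·BC·BC·BC
    B ↦ BC
    C ↦ A
    A ↦ BB  (constrained at step 0)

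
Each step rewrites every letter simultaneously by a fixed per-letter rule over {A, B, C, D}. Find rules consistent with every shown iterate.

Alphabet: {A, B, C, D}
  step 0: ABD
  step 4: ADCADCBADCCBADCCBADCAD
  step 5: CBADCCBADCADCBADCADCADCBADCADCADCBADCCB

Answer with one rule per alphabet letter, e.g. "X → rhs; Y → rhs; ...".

A->C, B->AD, C->ADC, D->B

  step 4 ⇒ step 5: ADCADCBADCCBADCCBADCAD ⇒ C·B·ADC·C·B·ADC·AD·C·B·ADC·ADC·AD·C·B·ADC·ADC·AD·C·B·ADC·C·B
    A ↦ C
    B ↦ AD
    C ↦ ADC
    D ↦ B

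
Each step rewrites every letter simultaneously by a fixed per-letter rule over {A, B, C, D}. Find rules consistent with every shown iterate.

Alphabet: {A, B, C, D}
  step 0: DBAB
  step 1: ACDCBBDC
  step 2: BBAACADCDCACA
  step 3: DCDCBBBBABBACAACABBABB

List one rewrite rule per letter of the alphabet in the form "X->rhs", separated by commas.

A->BB, B->DC, C->A, D->AC

  step 2 ⇒ step 3: BBAACADCDCACA ⇒ DC·DC·BB·BB·A·BB·AC·A·AC·A·BB·A·BB
    A ↦ BB
    B ↦ DC
    C ↦ A
    D ↦ AC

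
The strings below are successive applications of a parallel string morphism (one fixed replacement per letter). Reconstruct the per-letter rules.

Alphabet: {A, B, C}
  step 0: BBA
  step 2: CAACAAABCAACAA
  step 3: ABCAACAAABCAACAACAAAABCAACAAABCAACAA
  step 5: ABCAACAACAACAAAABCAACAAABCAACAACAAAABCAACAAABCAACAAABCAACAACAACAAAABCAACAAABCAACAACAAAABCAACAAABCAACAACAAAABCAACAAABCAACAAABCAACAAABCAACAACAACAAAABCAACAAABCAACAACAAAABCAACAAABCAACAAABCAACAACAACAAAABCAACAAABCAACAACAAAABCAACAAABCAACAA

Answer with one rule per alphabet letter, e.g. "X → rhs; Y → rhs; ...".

A->CAA, B->A, C->AB

  step 2 ⇒ step 3: CAACAAABCAACAA ⇒ AB·CAA·CAA·AB·CAA·CAA·CAA·A·AB·CAA·CAA·AB·CAA·CAA
    A ↦ CAA
    B ↦ A
    C ↦ AB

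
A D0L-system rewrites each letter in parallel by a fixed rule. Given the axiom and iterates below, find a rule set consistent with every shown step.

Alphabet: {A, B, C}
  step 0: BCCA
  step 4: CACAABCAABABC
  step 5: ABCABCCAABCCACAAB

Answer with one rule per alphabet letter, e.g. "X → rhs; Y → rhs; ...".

  step 4 ⇒ step 5: CACAABCAABABC ⇒ AB·C·AB·C·C·A·AB·C·C·A·C·A·AB
    A ↦ C
    B ↦ A
    C ↦ AB

A->C, B->A, C->AB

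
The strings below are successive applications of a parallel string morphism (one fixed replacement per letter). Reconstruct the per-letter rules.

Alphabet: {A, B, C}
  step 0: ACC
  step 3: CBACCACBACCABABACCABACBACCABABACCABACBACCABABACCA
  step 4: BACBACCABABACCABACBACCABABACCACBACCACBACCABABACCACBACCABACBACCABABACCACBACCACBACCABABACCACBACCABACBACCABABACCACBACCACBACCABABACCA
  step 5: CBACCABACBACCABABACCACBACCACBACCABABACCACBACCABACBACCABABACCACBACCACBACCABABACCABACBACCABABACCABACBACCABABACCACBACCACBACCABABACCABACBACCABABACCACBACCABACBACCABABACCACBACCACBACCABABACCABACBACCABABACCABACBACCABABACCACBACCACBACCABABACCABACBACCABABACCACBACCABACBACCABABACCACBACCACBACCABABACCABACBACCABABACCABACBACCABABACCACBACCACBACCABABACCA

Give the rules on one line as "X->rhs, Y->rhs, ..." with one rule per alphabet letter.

  step 4 ⇒ step 5: BACBACCABABACCABACBACCABABACCACBACCACBACCABABACCACBACCABACBACCABABACCACBACCACBACCABABACCACBACCABACBACCABABACCACBACCACBACCABABACCA ⇒ CBA·CCA·BA·CBA·CCA·BA·BA·CCA·CBA·CCA·CBA·CCA·BA·BA·CCA·CBA·CCA·BA·CBA·CCA·BA·BA·CCA·CBA·CCA·CBA·CCA·BA·BA·CCA·BA·CBA·CCA·BA·BA·CCA·BA·CBA·CCA·BA·BA·CCA·CBA·CCA·CBA·CCA·BA·BA·CCA·BA·CBA·CCA·BA·BA·CCA·CBA·CCA·BA·CBA·CCA·BA·BA·CCA·CBA·CCA·CBA·CCA·BA·BA·CCA·BA·CBA·CCA·BA·BA·CCA·BA·CBA·CCA·BA·BA·CCA·CBA·CCA·CBA·CCA·BA·BA·CCA·BA·CBA·CCA·BA·BA·CCA·CBA·CCA·BA·CBA·CCA·BA·BA·CCA·CBA·CCA·CBA·CCA·BA·BA·CCA·BA·CBA·CCA·BA·BA·CCA·BA·CBA·CCA·BA·BA·CCA·CBA·CCA·CBA·CCA·BA·BA·CCA
    A ↦ CCA
    B ↦ CBA
    C ↦ BA

A->CCA, B->CBA, C->BA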